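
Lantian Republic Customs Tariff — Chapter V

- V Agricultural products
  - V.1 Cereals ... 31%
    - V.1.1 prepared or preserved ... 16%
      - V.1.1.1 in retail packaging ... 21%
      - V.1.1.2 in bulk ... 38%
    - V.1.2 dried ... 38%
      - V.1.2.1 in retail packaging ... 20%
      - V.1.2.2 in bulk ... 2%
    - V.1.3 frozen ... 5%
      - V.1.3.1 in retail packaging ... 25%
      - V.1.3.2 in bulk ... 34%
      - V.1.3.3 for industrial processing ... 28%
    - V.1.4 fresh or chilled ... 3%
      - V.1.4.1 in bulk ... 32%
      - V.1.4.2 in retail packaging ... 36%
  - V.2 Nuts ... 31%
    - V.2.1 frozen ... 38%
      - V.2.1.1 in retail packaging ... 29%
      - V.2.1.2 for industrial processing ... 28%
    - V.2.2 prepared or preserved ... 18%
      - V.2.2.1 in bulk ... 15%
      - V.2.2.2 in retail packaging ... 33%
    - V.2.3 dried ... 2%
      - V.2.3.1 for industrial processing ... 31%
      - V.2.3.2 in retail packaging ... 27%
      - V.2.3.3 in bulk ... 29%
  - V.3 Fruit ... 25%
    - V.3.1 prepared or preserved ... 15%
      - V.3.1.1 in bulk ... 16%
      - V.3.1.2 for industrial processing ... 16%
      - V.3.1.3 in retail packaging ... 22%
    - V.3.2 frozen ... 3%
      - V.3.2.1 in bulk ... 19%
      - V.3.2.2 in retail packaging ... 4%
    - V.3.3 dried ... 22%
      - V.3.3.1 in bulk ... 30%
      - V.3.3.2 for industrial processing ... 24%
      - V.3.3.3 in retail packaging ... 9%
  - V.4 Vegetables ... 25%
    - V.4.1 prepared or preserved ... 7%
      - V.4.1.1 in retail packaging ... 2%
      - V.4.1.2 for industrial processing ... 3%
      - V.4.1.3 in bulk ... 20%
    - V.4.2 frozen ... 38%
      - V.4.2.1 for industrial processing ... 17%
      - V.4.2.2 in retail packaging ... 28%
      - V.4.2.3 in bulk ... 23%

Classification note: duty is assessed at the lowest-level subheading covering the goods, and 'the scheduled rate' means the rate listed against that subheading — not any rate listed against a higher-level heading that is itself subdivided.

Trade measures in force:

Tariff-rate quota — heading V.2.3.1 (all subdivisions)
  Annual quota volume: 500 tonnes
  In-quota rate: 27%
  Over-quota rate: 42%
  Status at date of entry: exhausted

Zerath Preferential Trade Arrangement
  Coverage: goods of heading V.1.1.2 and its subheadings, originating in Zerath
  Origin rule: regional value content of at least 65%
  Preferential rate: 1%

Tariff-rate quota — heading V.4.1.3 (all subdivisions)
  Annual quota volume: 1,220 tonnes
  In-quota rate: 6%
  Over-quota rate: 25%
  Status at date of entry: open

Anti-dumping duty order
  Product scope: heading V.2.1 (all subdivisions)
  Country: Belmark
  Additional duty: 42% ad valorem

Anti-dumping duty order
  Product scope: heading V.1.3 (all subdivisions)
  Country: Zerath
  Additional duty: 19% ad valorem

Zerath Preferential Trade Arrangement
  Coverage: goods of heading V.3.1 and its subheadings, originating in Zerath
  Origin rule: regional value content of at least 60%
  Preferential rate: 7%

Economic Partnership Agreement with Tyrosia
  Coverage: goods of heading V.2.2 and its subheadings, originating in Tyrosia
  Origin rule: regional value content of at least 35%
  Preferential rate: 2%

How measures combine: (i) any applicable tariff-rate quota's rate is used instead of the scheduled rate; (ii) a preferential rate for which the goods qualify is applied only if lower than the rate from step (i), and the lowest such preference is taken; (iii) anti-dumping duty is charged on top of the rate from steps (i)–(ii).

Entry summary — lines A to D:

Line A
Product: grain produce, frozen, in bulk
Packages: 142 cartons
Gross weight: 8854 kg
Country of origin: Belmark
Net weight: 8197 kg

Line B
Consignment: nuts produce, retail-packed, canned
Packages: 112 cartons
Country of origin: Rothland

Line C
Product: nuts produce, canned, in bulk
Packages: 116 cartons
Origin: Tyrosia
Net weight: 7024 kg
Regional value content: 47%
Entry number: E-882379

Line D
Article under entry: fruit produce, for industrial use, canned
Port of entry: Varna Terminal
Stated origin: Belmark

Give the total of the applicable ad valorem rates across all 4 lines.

85%

Line A: grain → V.1; frozen → V.1.3; in bulk → V.1.3.2. Scheduled 34%. No special measure applies. → 34%.
Line B: nuts → V.2; canned → V.2.2; retail-packed → V.2.2.2. Scheduled 33%. No special measure applies. → 33%.
Line C: nuts → V.2; canned → V.2.2; in bulk → V.2.2.1. Scheduled 15%. Tyrosia agreement on V.2.2: RVC ≥ 35% → 2% available; preferential 2%. → 2%.
Line D: fruit → V.3; canned → V.3.1; for industrial use → V.3.1.2. Scheduled 16%. No special measure applies. → 16%.
Sum: 34% + 33% + 2% + 16% = 85%.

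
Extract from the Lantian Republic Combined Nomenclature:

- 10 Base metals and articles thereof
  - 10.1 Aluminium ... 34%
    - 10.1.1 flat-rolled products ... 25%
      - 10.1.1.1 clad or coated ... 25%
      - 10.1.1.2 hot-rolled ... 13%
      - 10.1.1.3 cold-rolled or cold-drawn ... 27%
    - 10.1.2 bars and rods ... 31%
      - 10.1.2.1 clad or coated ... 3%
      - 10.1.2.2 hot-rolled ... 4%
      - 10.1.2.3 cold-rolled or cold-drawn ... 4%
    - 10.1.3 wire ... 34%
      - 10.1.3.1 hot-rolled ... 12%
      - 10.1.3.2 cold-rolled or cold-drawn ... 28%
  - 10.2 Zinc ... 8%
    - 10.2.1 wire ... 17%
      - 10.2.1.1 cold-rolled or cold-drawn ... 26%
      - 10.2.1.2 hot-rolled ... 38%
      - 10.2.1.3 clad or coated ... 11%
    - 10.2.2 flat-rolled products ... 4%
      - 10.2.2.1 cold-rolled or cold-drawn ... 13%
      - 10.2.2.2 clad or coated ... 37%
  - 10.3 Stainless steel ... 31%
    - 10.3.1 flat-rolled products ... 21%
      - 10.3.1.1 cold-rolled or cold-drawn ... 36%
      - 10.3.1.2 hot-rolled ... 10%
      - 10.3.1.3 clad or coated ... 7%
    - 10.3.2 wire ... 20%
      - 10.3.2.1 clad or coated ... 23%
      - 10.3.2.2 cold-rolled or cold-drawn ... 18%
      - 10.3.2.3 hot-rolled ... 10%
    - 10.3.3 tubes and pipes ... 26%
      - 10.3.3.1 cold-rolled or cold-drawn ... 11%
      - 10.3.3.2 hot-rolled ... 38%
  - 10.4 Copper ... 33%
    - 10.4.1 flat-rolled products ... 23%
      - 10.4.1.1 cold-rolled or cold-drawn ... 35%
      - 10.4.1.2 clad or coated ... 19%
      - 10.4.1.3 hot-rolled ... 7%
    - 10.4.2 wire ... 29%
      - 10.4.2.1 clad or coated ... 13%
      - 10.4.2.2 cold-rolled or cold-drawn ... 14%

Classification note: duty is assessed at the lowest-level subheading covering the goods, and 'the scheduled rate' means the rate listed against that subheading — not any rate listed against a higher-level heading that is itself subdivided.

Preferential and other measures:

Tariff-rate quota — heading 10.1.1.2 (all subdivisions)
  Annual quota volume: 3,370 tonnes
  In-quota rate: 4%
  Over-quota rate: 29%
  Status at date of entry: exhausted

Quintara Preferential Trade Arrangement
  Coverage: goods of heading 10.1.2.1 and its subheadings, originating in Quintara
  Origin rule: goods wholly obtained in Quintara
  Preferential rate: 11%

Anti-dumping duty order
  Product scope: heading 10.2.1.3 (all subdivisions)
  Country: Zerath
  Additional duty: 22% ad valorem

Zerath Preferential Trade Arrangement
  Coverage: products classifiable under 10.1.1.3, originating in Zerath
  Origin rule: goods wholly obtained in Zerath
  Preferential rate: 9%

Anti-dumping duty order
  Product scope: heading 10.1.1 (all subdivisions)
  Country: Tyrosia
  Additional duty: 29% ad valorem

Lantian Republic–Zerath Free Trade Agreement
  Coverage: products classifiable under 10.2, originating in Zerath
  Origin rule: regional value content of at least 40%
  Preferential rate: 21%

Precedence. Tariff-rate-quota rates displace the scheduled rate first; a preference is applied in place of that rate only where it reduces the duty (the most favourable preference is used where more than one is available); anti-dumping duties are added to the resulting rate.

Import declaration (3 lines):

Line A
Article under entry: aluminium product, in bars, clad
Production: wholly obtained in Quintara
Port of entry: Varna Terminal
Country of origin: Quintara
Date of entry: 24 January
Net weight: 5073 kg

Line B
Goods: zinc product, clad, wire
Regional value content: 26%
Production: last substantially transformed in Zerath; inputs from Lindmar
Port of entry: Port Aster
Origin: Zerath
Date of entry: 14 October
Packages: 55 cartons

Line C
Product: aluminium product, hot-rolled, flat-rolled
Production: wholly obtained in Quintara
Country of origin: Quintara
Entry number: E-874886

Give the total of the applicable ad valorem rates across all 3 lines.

65%

Line A: aluminium → 10.1; in bars → 10.1.2; clad → 10.1.2.1. Scheduled 3%. Quintara agreement on 10.1.2.1: wholly obtained → 11% available; preference 11% not lower than 3% → no reduction. → 3%.
Line B: zinc → 10.2; wire → 10.2.1; clad → 10.2.1.3. Scheduled 11%. Zerath agreement on 10.1.1.3: 10.2.1.3 not covered; Zerath agreement on 10.2: RVC < 40%; anti-dumping (Zerath, 10.2.1.3): +22%; total 11% + 22% = 33%. → 33%.
Line C: aluminium → 10.1; flat-rolled → 10.1.1; hot-rolled → 10.1.1.2. Scheduled 13%. quota on 10.1.1.2 exhausted → over-quota 29%; Quintara agreement on 10.1.2.1: 10.1.1.2 not covered. → 29%.
Sum: 3% + 33% + 29% = 65%.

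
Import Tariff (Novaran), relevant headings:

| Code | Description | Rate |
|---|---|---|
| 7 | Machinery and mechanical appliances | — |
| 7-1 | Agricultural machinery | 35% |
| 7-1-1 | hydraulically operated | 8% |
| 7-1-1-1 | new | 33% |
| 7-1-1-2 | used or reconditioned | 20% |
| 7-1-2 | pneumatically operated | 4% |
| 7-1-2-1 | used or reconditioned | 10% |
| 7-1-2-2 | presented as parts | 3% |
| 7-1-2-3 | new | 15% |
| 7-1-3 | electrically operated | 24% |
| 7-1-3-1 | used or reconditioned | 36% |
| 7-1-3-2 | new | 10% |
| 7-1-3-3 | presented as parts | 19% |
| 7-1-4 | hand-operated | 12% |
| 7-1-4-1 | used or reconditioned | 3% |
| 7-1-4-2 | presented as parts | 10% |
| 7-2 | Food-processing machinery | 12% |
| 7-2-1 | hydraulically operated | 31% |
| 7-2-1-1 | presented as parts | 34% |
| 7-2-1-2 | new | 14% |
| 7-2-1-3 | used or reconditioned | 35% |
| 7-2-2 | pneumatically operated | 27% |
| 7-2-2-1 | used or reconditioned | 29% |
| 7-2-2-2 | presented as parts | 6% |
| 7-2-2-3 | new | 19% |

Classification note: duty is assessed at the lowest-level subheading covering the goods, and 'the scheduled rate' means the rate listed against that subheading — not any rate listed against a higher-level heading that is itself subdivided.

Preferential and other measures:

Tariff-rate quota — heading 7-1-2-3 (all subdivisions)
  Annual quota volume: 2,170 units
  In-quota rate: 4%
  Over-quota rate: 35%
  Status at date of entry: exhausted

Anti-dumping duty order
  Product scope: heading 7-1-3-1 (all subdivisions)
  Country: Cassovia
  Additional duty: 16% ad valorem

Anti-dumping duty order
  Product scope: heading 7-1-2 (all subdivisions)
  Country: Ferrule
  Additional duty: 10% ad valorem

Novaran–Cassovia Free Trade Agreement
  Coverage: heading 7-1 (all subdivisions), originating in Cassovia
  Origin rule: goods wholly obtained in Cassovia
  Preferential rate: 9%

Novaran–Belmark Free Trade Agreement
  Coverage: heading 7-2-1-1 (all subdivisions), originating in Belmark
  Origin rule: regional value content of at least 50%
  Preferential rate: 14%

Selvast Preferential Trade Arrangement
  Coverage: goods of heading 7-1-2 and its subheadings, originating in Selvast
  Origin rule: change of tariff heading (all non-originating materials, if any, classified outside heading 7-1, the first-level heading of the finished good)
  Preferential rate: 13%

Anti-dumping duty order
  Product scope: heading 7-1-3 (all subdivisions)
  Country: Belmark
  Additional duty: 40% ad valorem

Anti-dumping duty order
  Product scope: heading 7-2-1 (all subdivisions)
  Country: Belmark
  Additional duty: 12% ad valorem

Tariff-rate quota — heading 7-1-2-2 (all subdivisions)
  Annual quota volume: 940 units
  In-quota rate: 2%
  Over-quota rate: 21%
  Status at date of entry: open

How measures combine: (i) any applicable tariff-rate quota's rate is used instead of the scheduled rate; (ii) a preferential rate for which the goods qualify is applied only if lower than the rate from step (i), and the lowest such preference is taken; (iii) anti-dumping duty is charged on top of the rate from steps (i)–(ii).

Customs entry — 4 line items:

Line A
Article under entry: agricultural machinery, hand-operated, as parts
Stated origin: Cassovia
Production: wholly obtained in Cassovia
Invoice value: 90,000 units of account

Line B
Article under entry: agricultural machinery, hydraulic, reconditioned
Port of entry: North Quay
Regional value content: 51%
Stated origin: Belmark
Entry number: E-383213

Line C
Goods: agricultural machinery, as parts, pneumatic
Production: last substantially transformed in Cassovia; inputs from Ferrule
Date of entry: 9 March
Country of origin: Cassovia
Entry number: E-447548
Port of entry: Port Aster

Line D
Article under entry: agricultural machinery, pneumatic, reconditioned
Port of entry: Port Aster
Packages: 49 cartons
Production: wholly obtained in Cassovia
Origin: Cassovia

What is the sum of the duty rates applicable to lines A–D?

40%

Line A: agricultural → 7-1; hand-operated → 7-1-4; as parts → 7-1-4-2. Scheduled 10%. Cassovia agreement on 7-1: wholly obtained → 9% available; preferential 9%. → 9%.
Line B: agricultural → 7-1; hydraulic → 7-1-1; reconditioned → 7-1-1-2. Scheduled 20%. Belmark agreement on 7-2-1-1: 7-1-1-2 not covered. → 20%.
Line C: agricultural → 7-1; pneumatic → 7-1-2; as parts → 7-1-2-2. Scheduled 3%. quota on 7-1-2-2 open → in-quota 2%; Cassovia agreement on 7-1: not wholly obtained. → 2%.
Line D: agricultural → 7-1; pneumatic → 7-1-2; reconditioned → 7-1-2-1. Scheduled 10%. Cassovia agreement on 7-1: wholly obtained → 9% available; preferential 9%. → 9%.
Sum: 9% + 20% + 2% + 9% = 40%.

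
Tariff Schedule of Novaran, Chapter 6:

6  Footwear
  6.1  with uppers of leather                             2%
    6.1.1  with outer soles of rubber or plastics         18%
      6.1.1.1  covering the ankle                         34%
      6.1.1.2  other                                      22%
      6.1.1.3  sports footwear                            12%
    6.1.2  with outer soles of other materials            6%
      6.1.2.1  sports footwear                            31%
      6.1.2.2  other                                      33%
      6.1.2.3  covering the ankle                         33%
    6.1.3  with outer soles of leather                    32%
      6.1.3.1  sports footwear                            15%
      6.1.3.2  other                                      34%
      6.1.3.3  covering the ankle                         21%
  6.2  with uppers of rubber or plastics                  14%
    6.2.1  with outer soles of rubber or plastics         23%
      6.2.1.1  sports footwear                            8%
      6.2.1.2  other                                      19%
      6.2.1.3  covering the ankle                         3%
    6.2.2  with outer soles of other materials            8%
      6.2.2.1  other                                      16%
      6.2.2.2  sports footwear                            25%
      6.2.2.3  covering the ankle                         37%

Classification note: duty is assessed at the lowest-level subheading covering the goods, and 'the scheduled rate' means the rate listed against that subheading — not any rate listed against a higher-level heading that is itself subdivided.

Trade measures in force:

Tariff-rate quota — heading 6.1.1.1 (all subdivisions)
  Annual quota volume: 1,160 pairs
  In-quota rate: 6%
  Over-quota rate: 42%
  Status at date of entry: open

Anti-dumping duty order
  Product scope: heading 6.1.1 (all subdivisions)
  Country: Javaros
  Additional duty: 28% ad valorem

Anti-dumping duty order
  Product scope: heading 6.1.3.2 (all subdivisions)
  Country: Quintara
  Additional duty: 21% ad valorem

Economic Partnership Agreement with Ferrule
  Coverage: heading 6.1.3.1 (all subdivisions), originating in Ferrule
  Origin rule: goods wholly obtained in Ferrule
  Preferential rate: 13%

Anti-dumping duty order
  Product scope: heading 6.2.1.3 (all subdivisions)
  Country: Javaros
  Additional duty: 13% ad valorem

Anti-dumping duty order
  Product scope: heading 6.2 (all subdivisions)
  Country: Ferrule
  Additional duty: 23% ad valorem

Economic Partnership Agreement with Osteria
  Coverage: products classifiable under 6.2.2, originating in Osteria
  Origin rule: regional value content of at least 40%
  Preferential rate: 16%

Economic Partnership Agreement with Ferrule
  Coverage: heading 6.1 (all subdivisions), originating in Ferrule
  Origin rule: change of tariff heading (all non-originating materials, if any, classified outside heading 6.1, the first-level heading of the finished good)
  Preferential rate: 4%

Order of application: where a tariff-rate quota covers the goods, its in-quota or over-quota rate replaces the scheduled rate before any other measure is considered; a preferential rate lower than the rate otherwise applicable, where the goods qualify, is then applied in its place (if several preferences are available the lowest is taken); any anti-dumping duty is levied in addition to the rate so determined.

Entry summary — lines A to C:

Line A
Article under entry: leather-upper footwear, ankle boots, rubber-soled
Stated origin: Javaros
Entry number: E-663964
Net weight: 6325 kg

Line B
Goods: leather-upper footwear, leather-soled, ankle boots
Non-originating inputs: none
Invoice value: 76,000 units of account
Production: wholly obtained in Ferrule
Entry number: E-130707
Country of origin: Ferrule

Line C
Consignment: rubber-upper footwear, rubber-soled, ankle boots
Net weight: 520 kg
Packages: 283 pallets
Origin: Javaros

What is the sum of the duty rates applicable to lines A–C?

54%

Line A: leather-upper → 6.1; rubber-soled → 6.1.1; ankle boots → 6.1.1.1. Scheduled 34%. quota on 6.1.1.1 open → in-quota 6%; anti-dumping (Javaros, 6.1.1): +28%; total 6% + 28% = 34%. → 34%.
Line B: leather-upper → 6.1; leather-soled → 6.1.3; ankle boots → 6.1.3.3. Scheduled 21%. Ferrule agreement on 6.1.3.1: 6.1.3.3 not covered; Ferrule agreement on 6.1: CTH met → 4% available; preferential 4%. → 4%.
Line C: rubber-upper → 6.2; rubber-soled → 6.2.1; ankle boots → 6.2.1.3. Scheduled 3%. anti-dumping (Javaros, 6.2.1.3): +13%; total 3% + 13% = 16%. → 16%.
Sum: 34% + 4% + 16% = 54%.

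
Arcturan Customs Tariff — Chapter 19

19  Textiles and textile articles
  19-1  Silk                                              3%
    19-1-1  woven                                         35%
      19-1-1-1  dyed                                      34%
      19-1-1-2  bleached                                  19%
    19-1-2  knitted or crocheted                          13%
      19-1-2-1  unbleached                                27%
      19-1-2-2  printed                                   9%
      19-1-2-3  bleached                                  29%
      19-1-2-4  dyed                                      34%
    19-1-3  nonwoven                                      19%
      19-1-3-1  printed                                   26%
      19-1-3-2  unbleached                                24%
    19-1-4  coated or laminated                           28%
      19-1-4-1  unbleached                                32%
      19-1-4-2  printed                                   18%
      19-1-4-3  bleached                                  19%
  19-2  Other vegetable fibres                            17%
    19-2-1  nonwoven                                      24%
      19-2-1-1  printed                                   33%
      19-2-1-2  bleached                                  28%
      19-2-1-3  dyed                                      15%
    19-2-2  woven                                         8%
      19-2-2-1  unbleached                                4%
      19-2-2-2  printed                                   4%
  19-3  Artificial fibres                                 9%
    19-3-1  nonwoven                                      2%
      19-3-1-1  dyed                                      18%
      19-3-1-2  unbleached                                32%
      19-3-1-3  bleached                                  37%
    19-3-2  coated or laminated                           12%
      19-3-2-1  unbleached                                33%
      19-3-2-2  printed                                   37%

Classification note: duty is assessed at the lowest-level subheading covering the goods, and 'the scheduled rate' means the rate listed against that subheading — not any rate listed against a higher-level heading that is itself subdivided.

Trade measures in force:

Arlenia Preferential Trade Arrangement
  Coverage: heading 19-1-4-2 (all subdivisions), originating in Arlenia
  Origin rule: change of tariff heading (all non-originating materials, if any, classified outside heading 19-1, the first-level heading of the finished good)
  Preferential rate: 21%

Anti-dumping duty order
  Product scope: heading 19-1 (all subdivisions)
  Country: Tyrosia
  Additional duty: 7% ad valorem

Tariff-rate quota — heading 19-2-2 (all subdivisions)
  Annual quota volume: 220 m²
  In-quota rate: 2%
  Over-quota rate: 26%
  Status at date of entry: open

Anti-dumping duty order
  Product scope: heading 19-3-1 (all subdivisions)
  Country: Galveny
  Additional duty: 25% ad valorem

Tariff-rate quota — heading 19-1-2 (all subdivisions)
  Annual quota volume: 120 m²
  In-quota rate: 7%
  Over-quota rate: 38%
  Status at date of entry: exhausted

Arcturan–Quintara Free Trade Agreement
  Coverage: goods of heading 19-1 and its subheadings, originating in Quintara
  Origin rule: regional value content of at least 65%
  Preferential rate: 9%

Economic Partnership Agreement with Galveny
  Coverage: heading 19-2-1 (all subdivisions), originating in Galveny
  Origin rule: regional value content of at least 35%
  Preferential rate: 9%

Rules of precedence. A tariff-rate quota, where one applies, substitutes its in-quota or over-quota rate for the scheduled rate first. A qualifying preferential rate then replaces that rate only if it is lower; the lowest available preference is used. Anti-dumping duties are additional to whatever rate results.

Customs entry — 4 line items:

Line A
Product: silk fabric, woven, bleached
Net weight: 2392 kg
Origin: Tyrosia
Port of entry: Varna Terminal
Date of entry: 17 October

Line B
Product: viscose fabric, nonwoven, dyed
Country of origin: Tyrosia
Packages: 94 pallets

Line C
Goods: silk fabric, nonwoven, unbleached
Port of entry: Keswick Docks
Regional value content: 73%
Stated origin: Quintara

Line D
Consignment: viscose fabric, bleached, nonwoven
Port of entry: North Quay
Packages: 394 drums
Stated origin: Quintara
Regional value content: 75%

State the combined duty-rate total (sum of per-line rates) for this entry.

Line A: silk → 19-1; woven → 19-1-1; bleached → 19-1-1-2. Scheduled 19%. anti-dumping (Tyrosia, 19-1): +7%; total 19% + 7% = 26%. → 26%.
Line B: viscose → 19-3; nonwoven → 19-3-1; dyed → 19-3-1-1. Scheduled 18%. No special measure applies. → 18%.
Line C: silk → 19-1; nonwoven → 19-1-3; unbleached → 19-1-3-2. Scheduled 24%. Quintara agreement on 19-1: RVC ≥ 65% → 9% available; preferential 9%. → 9%.
Line D: viscose → 19-3; nonwoven → 19-3-1; bleached → 19-3-1-3. Scheduled 37%. Quintara agreement on 19-1: 19-3-1-3 not covered. → 37%.
Sum: 26% + 18% + 9% + 37% = 90%.

90%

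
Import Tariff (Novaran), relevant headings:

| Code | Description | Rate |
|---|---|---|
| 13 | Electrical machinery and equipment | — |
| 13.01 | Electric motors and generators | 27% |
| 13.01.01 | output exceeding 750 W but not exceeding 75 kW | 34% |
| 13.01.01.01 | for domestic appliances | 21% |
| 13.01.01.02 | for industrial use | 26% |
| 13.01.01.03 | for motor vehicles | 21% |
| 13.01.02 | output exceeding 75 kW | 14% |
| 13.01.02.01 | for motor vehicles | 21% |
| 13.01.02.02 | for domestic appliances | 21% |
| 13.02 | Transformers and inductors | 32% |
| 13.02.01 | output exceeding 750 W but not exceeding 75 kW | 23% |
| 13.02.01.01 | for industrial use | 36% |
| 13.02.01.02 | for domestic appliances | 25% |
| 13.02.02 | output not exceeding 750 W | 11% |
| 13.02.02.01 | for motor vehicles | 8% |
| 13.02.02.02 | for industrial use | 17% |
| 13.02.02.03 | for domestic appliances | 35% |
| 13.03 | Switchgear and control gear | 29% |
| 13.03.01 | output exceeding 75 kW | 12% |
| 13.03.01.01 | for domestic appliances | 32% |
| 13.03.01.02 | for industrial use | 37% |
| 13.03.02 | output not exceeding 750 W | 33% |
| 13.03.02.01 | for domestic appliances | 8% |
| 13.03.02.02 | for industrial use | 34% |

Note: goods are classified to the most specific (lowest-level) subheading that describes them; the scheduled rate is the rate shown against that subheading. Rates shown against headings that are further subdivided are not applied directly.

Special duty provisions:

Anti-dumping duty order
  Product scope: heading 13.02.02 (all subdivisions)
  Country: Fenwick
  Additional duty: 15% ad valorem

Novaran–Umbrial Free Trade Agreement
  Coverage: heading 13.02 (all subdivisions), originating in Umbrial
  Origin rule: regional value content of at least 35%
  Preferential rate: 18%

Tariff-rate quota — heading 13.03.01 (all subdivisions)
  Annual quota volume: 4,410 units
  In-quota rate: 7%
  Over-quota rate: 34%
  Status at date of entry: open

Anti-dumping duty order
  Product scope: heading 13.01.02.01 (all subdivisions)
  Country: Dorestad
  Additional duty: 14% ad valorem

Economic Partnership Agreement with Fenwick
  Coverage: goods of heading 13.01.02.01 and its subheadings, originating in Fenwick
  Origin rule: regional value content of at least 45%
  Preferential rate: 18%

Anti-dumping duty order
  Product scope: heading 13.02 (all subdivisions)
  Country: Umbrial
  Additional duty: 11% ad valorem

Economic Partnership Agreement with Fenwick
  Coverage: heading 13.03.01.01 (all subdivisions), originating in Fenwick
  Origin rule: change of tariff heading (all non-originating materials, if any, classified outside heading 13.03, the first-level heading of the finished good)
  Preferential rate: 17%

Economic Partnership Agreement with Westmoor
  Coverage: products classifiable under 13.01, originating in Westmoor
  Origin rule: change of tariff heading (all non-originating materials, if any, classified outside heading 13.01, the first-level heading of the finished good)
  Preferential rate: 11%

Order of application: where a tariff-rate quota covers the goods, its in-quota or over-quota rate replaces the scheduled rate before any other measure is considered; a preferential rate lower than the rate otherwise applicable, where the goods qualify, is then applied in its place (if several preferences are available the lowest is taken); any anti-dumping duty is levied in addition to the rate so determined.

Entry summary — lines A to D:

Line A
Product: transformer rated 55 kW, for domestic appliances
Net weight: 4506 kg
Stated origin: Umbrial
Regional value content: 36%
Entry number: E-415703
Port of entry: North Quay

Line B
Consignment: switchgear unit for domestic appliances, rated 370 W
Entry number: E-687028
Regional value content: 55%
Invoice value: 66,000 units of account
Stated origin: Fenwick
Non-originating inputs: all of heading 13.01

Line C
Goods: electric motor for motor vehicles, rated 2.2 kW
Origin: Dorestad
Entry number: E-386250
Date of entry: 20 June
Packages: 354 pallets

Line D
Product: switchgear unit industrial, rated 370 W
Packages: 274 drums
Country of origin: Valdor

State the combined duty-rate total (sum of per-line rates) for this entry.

Line A: transformer → 13.02; rated 55 kW → 13.02.01; for domestic appliances → 13.02.01.02. Scheduled 25%. Umbrial agreement on 13.02: RVC ≥ 35% → 18% available; preferential 18%; anti-dumping (Umbrial, 13.02): +11%; total 18% + 11% = 29%. → 29%.
Line B: switchgear unit → 13.03; rated 370 W → 13.03.02; for domestic appliances → 13.03.02.01. Scheduled 8%. Fenwick agreement on 13.01.02.01: 13.03.02.01 not covered; Fenwick agreement on 13.03.01.01: 13.03.02.01 not covered. → 8%.
Line C: electric motor → 13.01; rated 2.2 kW → 13.01.01; for motor vehicles → 13.01.01.03. Scheduled 21%. No special measure applies. → 21%.
Line D: switchgear unit → 13.03; rated 370 W → 13.03.02; industrial → 13.03.02.02. Scheduled 34%. No special measure applies. → 34%.
Sum: 29% + 8% + 21% + 34% = 92%.

92%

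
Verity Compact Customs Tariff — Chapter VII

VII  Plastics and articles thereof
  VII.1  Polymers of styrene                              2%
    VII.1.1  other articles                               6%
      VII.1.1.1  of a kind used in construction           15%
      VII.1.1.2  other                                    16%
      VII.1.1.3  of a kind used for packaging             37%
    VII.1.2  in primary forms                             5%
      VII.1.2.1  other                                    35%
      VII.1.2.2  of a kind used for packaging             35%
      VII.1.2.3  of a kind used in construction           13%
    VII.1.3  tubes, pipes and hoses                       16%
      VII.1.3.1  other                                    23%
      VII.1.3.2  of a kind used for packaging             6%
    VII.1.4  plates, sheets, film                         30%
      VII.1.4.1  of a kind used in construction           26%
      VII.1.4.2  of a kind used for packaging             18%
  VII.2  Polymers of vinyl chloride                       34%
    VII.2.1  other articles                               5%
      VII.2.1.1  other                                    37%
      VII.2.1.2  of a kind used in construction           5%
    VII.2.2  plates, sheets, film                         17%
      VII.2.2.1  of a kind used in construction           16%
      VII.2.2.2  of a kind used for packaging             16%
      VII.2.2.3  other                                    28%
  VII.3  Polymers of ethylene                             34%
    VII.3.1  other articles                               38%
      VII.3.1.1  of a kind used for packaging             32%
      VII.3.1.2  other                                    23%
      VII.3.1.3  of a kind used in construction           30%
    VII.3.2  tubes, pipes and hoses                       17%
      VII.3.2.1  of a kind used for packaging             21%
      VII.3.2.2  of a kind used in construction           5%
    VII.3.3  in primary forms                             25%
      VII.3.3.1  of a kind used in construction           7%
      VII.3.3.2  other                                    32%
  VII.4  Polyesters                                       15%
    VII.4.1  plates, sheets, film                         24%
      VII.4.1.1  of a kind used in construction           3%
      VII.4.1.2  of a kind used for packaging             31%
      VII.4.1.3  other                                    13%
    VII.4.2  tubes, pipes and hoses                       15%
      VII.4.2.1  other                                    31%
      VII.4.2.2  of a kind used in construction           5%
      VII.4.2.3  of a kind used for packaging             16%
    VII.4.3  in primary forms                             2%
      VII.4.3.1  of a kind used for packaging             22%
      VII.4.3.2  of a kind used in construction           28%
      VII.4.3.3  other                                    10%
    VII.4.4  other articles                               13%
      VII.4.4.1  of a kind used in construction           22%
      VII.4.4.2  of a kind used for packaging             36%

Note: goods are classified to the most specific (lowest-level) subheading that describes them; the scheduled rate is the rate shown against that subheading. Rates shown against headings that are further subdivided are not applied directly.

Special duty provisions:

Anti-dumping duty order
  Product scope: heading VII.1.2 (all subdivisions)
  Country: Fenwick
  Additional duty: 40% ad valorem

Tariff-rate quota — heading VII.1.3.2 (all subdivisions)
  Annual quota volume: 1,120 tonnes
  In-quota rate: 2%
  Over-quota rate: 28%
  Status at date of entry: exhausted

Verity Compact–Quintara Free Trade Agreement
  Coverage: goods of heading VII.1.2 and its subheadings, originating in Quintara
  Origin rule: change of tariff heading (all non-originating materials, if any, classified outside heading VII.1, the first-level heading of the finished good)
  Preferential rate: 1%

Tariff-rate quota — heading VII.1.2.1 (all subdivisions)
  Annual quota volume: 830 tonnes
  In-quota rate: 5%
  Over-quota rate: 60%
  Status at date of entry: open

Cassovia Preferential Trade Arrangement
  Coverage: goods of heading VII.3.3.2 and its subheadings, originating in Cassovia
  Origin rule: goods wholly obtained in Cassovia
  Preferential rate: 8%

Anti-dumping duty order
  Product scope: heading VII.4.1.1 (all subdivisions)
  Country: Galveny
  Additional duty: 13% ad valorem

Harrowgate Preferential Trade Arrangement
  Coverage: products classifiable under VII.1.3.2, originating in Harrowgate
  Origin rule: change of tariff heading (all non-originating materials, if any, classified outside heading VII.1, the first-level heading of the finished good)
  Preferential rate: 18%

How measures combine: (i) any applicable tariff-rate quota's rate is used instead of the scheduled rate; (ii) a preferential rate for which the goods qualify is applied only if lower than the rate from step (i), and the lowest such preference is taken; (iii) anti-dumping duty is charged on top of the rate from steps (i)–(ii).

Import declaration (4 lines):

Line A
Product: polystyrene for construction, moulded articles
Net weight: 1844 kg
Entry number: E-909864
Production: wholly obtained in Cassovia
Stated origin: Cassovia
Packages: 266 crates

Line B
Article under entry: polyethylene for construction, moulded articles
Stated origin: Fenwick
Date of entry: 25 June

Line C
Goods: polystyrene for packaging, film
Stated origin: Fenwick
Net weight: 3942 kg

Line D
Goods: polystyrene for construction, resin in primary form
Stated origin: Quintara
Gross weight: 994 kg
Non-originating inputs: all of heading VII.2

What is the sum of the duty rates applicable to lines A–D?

64%

Line A: polystyrene → VII.1; moulded articles → VII.1.1; for construction → VII.1.1.1. Scheduled 15%. Cassovia agreement on VII.3.3.2: VII.1.1.1 not covered. → 15%.
Line B: polyethylene → VII.3; moulded articles → VII.3.1; for construction → VII.3.1.3. Scheduled 30%. No special measure applies. → 30%.
Line C: polystyrene → VII.1; film → VII.1.4; for packaging → VII.1.4.2. Scheduled 18%. No special measure applies. → 18%.
Line D: polystyrene → VII.1; resin in primary form → VII.1.2; for construction → VII.1.2.3. Scheduled 13%. Quintara agreement on VII.1.2: CTH met → 1% available; preferential 1%. → 1%.
Sum: 15% + 30% + 18% + 1% = 64%.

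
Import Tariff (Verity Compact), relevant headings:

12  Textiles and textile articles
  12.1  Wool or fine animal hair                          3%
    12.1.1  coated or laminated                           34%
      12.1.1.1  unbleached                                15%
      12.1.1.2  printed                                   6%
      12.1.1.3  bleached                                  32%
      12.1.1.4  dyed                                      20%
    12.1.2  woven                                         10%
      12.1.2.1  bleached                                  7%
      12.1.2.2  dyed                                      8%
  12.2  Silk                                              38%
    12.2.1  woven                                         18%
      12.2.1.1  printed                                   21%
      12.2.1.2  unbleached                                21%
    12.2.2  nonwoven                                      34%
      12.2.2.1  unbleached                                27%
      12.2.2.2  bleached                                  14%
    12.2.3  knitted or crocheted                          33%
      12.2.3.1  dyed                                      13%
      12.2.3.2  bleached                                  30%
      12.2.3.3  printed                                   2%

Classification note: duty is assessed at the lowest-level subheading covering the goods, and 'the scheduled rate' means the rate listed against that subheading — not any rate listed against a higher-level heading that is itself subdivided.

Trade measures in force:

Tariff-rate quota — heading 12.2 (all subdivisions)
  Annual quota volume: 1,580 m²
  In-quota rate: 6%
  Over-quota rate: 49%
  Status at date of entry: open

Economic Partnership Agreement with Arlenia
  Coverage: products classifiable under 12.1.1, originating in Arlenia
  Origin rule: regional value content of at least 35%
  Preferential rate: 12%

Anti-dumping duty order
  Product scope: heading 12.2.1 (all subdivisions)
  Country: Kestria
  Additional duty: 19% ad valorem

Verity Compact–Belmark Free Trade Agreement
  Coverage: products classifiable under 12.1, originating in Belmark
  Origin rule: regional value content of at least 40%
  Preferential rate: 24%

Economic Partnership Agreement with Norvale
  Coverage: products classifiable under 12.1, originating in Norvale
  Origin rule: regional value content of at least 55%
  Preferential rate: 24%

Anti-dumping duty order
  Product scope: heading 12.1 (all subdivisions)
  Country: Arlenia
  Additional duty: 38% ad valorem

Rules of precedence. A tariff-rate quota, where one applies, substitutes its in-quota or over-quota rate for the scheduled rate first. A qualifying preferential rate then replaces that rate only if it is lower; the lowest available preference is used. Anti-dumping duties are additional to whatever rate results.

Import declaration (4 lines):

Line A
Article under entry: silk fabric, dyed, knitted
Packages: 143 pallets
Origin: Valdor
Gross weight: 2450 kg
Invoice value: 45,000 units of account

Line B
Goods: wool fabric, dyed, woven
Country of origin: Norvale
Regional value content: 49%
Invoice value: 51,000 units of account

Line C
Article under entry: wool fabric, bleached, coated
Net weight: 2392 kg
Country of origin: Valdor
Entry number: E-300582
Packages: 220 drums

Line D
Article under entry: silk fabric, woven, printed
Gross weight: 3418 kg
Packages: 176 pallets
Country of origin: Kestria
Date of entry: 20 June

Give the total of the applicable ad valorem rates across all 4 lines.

71%

Line A: silk → 12.2; knitted → 12.2.3; dyed → 12.2.3.1. Scheduled 13%. quota on 12.2 open → in-quota 6%. → 6%.
Line B: wool → 12.1; woven → 12.1.2; dyed → 12.1.2.2. Scheduled 8%. Norvale agreement on 12.1: RVC < 55%. → 8%.
Line C: wool → 12.1; coated → 12.1.1; bleached → 12.1.1.3. Scheduled 32%. No special measure applies. → 32%.
Line D: silk → 12.2; woven → 12.2.1; printed → 12.2.1.1. Scheduled 21%. quota on 12.2 open → in-quota 6%; anti-dumping (Kestria, 12.2.1): +19%; total 6% + 19% = 25%. → 25%.
Sum: 6% + 8% + 32% + 25% = 71%.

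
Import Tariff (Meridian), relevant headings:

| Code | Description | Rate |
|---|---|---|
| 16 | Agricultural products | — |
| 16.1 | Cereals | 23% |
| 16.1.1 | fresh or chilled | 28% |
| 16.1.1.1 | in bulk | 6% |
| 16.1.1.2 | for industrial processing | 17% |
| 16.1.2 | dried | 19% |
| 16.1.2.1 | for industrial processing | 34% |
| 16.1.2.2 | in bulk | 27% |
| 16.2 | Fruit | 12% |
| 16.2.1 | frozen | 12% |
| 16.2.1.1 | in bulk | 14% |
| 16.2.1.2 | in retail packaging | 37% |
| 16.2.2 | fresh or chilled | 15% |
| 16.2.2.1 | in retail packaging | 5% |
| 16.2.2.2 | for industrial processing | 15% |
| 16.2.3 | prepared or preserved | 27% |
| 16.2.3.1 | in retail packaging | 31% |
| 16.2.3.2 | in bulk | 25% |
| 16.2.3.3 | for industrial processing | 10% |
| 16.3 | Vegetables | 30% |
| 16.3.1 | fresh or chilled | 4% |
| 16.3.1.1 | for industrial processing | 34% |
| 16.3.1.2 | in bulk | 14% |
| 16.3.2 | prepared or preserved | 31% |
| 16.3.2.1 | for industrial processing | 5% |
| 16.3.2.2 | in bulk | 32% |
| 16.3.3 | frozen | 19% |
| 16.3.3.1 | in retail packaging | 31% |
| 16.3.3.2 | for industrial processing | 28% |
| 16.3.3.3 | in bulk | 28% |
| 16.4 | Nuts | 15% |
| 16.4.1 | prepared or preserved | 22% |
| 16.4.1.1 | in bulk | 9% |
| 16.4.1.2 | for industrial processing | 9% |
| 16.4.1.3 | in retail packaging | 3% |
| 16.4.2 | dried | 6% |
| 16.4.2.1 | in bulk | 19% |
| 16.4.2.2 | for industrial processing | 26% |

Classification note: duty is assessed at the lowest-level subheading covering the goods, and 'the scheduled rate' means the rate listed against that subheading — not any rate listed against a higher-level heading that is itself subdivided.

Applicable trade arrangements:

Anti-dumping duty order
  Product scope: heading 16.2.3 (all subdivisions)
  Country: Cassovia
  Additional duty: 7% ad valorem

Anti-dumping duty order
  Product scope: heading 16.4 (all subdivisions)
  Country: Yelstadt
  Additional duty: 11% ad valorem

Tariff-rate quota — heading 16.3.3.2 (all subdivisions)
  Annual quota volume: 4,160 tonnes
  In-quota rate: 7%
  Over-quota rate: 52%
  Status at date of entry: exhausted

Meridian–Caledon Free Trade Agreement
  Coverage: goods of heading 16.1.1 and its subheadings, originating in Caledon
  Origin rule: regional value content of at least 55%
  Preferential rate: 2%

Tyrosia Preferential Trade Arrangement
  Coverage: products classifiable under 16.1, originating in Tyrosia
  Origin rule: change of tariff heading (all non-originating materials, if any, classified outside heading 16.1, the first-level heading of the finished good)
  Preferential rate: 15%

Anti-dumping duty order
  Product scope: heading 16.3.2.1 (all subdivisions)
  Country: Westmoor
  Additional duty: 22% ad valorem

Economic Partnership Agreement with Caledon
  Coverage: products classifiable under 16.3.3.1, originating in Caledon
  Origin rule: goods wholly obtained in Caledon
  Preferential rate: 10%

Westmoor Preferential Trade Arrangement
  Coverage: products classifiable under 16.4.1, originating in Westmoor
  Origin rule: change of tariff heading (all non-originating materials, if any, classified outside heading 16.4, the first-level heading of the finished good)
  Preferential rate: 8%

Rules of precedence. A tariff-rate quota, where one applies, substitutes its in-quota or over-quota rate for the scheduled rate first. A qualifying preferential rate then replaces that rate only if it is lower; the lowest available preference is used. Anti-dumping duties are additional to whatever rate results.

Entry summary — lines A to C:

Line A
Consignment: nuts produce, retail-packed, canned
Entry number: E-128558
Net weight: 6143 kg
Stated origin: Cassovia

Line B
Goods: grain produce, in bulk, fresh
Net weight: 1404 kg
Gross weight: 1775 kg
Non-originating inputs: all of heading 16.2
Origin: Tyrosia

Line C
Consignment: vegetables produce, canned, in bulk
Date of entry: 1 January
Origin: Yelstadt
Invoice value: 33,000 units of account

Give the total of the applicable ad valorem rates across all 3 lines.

41%

Line A: nuts → 16.4; canned → 16.4.1; retail-packed → 16.4.1.3. Scheduled 3%. No special measure applies. → 3%.
Line B: grain → 16.1; fresh → 16.1.1; in bulk → 16.1.1.1. Scheduled 6%. Tyrosia agreement on 16.1: CTH met → 15% available; preference 15% not lower than 6% → no reduction. → 6%.
Line C: vegetables → 16.3; canned → 16.3.2; in bulk → 16.3.2.2. Scheduled 32%. No special measure applies. → 32%.
Sum: 3% + 6% + 32% = 41%.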